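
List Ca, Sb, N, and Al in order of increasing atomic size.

Moving right in a period, electrons are added to the same shell under a stronger nuclear pull, so atoms get smaller; moving down, a new shell is opened and atoms get larger.
Here both period and group differ, so the two effects have to be weighed against each other.
Al > N: relative to N, both the across-period and down-group shifts push Al's atomic radius up.
Sb > Al: the two effects oppose for this pair; the down-group effect wins (140 vs 126 pm).
Ca > Sb: period and group pull opposite ways; the across-period shift dominates (171 vs 140 pm).
For reference (pm): N 71, Al 126, Ca 171, Sb 140.
So from smallest to largest: N < Al < Sb < Ca.

N < Al < Sb < Ca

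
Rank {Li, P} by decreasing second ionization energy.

IE_2 is the cost of taking one more electron from the +1 cation: Li⁺ is the bare [He] core; P⁺ still has 4 valence electrons.
Pulling an electron out of a noble-gas core costs far more than removing a remaining valence electron, so Li sits at the high end of IE_2.
Tabulated IE_2 (kJ/mol): Li 7298, P 1907.
So the second ionization energies run P < Li.

Li > P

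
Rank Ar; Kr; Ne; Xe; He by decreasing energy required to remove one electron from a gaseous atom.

He is in period 1, group 18; Ne is in period 2, group 18; Ar is in period 3, group 18; Kr is in period 4, group 18; Xe is in period 5, group 18.
Across a period the outer electron is held more tightly (higher IE₁); down a group it sits in a higher shell, more shielded, and comes off more easily.
All are in group 18, so first ionization energy increases up the group.
So from highest to lowest: He > Ne > Ar > Kr > Xe.

He > Ne > Ar > Kr > Xe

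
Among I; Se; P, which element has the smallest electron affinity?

Atoms with high Z_eff and room in the valence shell (especially the halogens) have the most exothermic electron affinities.
These sit on a diagonal, where the across-period and down-group effects partly cancel.
Se > P: the two effects oppose for this pair; the across-period effect wins (195 vs 72 kJ/mol).
I > Se: the two effects oppose for this pair; the across-period effect wins (295 vs 195 kJ/mol).
For reference (kJ/mol): P 72, Se 195, I 295.
The smallest electron affinity among these belongs to P.

P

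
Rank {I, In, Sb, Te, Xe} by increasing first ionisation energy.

In is in period 5, group 13; Sb is in period 5, group 15; Te is in period 5, group 16; I is in period 5, group 17; Xe is in period 5, group 18.
Across a period the outer electron is held more tightly (higher IE₁); down a group it sits in a higher shell, more shielded, and comes off more easily.
All lie in period 5, so first ionization energy increases left to right.
So from lowest to highest: In < Sb < Te < I < Xe.

In, Sb, Te, I, Xe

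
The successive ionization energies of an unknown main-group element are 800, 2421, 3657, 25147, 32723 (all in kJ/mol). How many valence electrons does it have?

Look for the largest jump between consecutive ionization energies: IE4/IE3 ≈ 6.9, far larger than any earlier ratio.
That jump marks the point where a core electron is being removed. So the atom has 3 valence electrons.

3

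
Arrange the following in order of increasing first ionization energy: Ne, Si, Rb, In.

Rb < In < Si < Ne

Ne is in period 2, group 18; Si is in period 3, group 14; Rb is in period 5, group 1; In is in period 5, group 13.
First ionization energy rises across a period (greater Z_eff holds electrons more tightly) and falls down a group (valence electrons are farther from the nucleus).
These span different periods and groups, so the two trends combine.
In > Rb: In lies to the right of Rb in period 5, so the across-period effect alone puts In higher.
Si > In: both effects reinforce here, so Si is clearly the higher of the two.
Ne > Si: relative to Si, both the across-period and down-group shifts push Ne's first ionization energy up.
Approximate values (kJ/mol): Ne 2081, Si 786, Rb 403, In 558.
So from lowest to highest: Rb < In < Si < Ne.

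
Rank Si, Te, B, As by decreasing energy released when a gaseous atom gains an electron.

Te, Si, As, B

B is in period 2, group 13; Si is in period 3, group 14; As is in period 4, group 15; Te is in period 5, group 16.
EA tends to increase across a period and decrease down a group, though the pattern is less regular than for IE or radius.
A diagonal step moves right (one effect) and down (the opposite effect) at once.
As > B: the two effects oppose for this pair; the across-period effect wins (78 vs 27 kJ/mol).
Si > As: period and group pull opposite ways; the down-group shift dominates (134 vs 78 kJ/mol).
Te > Si: the two effects oppose for this pair; the across-period effect wins (190 vs 134 kJ/mol).
Tabulated electron affinity (kJ/mol): B 27, Si 134, As 78, Te 190.
So from highest to lowest: Te > Si > As > B.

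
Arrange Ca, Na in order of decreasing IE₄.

IE_4 is the cost of taking one more electron from the +3 cation: Ca³⁺ is already 1 electron into the core; Na³⁺ is already 2 electrons into the core.
All of these are removing an electron from a noble-gas core or deeper; the smaller core (lower principal quantum number) is held far more tightly, and within a period the higher nuclear charge binds the same core more tightly.
Tabulated IE_4 (kJ/mol): Ca 6491, Na 9543.
Overall IE_4 order: Ca < Na.

Na > Ca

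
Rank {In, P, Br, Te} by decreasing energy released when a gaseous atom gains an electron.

EA tends to increase across a period and decrease down a group, though the pattern is less regular than for IE or radius.
Here both period and group differ, so the two effects have to be weighed against each other.
P > In: relative to In, both the across-period and down-group shifts push P's electron affinity up.
Te > P: period and group pull opposite ways; the across-period shift dominates (190 vs 72 kJ/mol).
Br > Te: relative to Te, both the across-period and down-group shifts push Br's electron affinity up.
Approximate values (kJ/mol): P 72, Br 325, In 29, Te 190.
So from highest to lowest: Br > Te > P > In.

Br, Te, P, In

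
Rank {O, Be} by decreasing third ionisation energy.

Be > O

Consider each +2 ion: O²⁺ still has 4 valence electrons; Be²⁺ is the bare [He] core.
Breaking into a closed-shell core is much more expensive than removing a leftover valence electron — Be has the largest IE_3 here.
The numbers (kJ/mol): O 5300, Be 14849.
Overall IE_3 order: O < Be.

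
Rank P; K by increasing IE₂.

Consider each +1 ion: P⁺ still has 4 valence electrons; K⁺ is the bare [Ar] core.
Core electrons are held far more tightly than valence electrons, so K tops the IE_2 order.
Tabulated IE_2 (kJ/mol): P 1907, K 3052.
Hence IE_2: P < K.

P < K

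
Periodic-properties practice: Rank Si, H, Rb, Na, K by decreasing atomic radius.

Rb > K > Na > Si > H

Radius decreases left→right (rising Z_eff, same n) and increases top→bottom (higher n).
Here both period and group differ, so the two effects have to be weighed against each other.
Si > H: period and group pull opposite ways; the down-group shift dominates (116 vs 32 pm).
Na > Si: both are in period 3; the period trend gives Na the larger value.
K > Na: K sits below Na in group 1, so the down-group effect alone puts K larger.
Rb > K: they share group 1; the group trend gives Rb the larger value.
For reference (pm): H 32, Na 155, Si 116, K 196, Rb 210.
So from largest to smallest: Rb > K > Na > Si > H.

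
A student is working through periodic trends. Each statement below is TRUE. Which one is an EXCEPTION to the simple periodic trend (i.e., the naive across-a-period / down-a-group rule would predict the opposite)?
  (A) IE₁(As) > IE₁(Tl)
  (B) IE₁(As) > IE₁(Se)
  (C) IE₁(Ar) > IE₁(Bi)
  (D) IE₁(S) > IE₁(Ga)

(B)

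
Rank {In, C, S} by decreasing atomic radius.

In > S > C

C is in period 2, group 14; S is in period 3, group 16; In is in period 5, group 13.
Radius decreases left→right (rising Z_eff, same n) and increases top→bottom (higher n).
Here both period and group differ, so the two effects have to be weighed against each other.
S > C: the two effects oppose for this pair; the down-group effect wins (103 vs 75 pm).
In > S: relative to S, both the across-period and down-group shifts push In's atomic radius up.
For reference (pm): C 75, S 103, In 142.
So from largest to smallest: In > S > C.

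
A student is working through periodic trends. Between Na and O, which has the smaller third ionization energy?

O

The third ionization energy removes an electron from the +2 ion. For each element: Na²⁺ is already 1 electron into the core; O²⁺ still has 4 valence electrons.
Pulling an electron out of a noble-gas core costs far more than removing a remaining valence electron, so Na sits at the high end of IE_3.
Tabulated IE_3 (kJ/mol): Na 6910, O 5300.
So the third ionization energies run O < Na.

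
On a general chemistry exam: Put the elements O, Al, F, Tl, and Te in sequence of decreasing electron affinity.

F > Te > O > Al > Tl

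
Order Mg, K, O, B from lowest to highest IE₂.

Mg < B < K < O

The second ionization energy removes an electron from the +1 ion. For each element: Mg⁺ still has 1 valence electron; K⁺ is the bare [Ar] core; O⁺ still has 5 valence electrons; B⁺ still has 2 valence electrons.
Usually core removal costs more than valence removal, but here the competition is close: a tightly held n=2 valence electron can cost more to remove than an n=3 core electron, so the actual values have to decide it.
Valence configurations: Mg⁺ [Ne]3s¹, O⁺ [He]2s²2p³, B⁺ [He]2s².
Approximate IE_2 values (kJ/mol): Mg 1451, K 3052, O 3388, B 2427.
Putting it together, IE_2: Mg < B < K < O.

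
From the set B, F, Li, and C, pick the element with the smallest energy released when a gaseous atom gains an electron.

Adding an electron releases more energy for atoms nearer the top right (short of the noble gases).
All lie in period 2; the across-period trend (electron affinity increases left to right) applies, with the exception below.
Note the exception: Li has a higher electron affinity than B, contrary to the simple trend — B's ns²np¹ configuration gives only a small electron affinity — the sparsely filled np subshell binds an added electron weakly.
Approximate values (kJ/mol): Li 60, B 27, C 122, F 328.
The smallest energy released when a gaseous atom gains an electron among these belongs to B.

B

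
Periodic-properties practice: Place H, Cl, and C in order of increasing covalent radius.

Radius decreases left→right (rising Z_eff, same n) and increases top→bottom (higher n).
Here both period and group differ, so the two effects have to be weighed against each other.
C > H: period and group pull opposite ways; the down-group shift dominates (75 vs 32 pm).
Cl > C: period and group pull opposite ways; the down-group shift dominates (99 vs 75 pm).
For reference (pm): H 32, C 75, Cl 99.
So from smallest to largest: H < C < Cl.

H, C, Cl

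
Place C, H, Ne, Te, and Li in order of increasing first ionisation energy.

H is in period 1, group 1; Li is in period 2, group 1; C is in period 2, group 14; Ne is in period 2, group 18; Te is in period 5, group 16.
First ionization energy rises across a period (greater Z_eff holds electrons more tightly) and falls down a group (valence electrons are farther from the nucleus).
Here both period and group differ, so the two effects have to be weighed against each other.
Te > Li: the two effects oppose for this pair; the across-period effect wins (869 vs 520 kJ/mol).
C > Te: the two effects oppose for this pair; the down-group effect wins (1086 vs 869 kJ/mol).
H > C: period and group pull opposite ways; the down-group shift dominates (1312 vs 1086 kJ/mol).
Ne > H: period and group pull opposite ways; the across-period shift dominates (2081 vs 1312 kJ/mol).
For reference (kJ/mol): H 1312, Li 520, C 1086, Ne 2081, Te 869.
So from lowest to highest: Li < Te < C < H < Ne.

Li < Te < C < H < Ne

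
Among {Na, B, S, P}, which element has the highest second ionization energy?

Na

The second ionization energy removes an electron from the +1 ion. For each element: Na⁺ is the bare [Ne] core; B⁺ still has 2 valence electrons; S⁺ still has 5 valence electrons; P⁺ still has 4 valence electrons.
Breaking into a closed-shell core is much more expensive than removing a leftover valence electron — Na has the largest IE_2 here.
Valence configurations: B⁺ [He]2s², S⁺ [Ne]3s²3p³, P⁺ [Ne]3s²3p².
The numbers (kJ/mol): Na 4562, B 2427, S 2252, P 1907.
Overall IE_2 order: P < S < B < Na.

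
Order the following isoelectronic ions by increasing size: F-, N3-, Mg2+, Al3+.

All of these have 10 electrons, so size is governed by nuclear charge alone: the more protons, the stronger the pull on the same electron cloud, and the smaller the ion.
Nuclear charges: Al3+ (Z=13), Mg2+ (Z=12), F- (Z=9), N3- (Z=7).
Smallest to largest: Al3+ < Mg2+ < F- < N3-.

Al3+ < Mg2+ < F- < N3-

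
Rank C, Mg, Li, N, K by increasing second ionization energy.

Mg < C < N < K < Li

Consider each +1 ion: C⁺ still has 3 valence electrons; Mg⁺ still has 1 valence electron; Li⁺ is the bare [He] core; N⁺ still has 4 valence electrons; K⁺ is the bare [Ar] core.
Pulling an electron out of a noble-gas core costs far more than removing a remaining valence electron, so K and Li sit at the high end of IE_2.
Valence configurations: C⁺ [He]2s²2p¹, Mg⁺ [Ne]3s¹, N⁺ [He]2s²2p².
The numbers (kJ/mol): C 2353, Mg 1451, Li 7298, N 2856, K 3052.
Overall IE_2 order: Mg < C < N < K < Li.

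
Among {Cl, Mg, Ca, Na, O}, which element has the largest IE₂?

The second ionization energy removes an electron from the +1 ion. For each element: Cl⁺ still has 6 valence electrons; Mg⁺ still has 1 valence electron; Ca⁺ still has 1 valence electron; Na⁺ is the bare [Ne] core; O⁺ still has 5 valence electrons.
Breaking into a closed-shell core is much more expensive than removing a leftover valence electron — Na has the largest IE_2 here.
Valence configurations: Cl⁺ [Ne]3s²3p⁴, Mg⁺ [Ne]3s¹, Ca⁺ [Ar]4s¹, O⁺ [He]2s²2p³.
Tabulated IE_2 (kJ/mol): Cl 2298, Mg 1451, Ca 1145, Na 4562, O 3388.
Overall IE_2 order: Ca < Mg < Cl < O < Na.

Na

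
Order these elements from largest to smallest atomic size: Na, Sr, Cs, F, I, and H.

H is in period 1, group 1; F is in period 2, group 17; Na is in period 3, group 1; Sr is in period 5, group 2; I is in period 5, group 17; Cs is in period 6, group 1.
Radius decreases left→right (rising Z_eff, same n) and increases top→bottom (higher n).
These span different periods and groups, so the two trends combine.
F > H: the two effects oppose for this pair; the down-group effect wins (64 vs 32 pm).
I > F: they share group 17; the group trend gives I the larger value.
Na > I: period and group pull opposite ways; the across-period shift dominates (155 vs 133 pm).
Sr > Na: the two effects oppose for this pair; the down-group effect wins (185 vs 155 pm).
Cs > Sr: relative to Sr, both the across-period and down-group shifts push Cs's atomic radius up.
Approximate values (pm): H 32, F 64, Na 155, Sr 185, I 133, Cs 232.
So from largest to smallest: Cs > Sr > Na > I > F > H.

Cs, Sr, Na, I, F, H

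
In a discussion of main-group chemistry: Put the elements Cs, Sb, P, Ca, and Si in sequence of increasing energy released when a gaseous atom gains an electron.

Ca, Cs, P, Sb, Si

Atoms with high Z_eff and room in the valence shell (especially the halogens) have the most exothermic electron affinities.
These span different periods and groups, so the two trends combine.
Cs > Ca: this pair runs against the simple trend — see the exception note.
P > Cs: both effects reinforce here, so P is clearly the higher of the two.
Sb > P: this pair runs against the simple trend — see the exception note.
Si > Sb: the two effects oppose for this pair; the down-group effect wins (134 vs 103 kJ/mol).
Note the exception: Cs has a higher electron affinity than Ca, contrary to the simple trend — adding an electron to Ca (ns²) has to open a new, higher-energy np subshell, which is unfavourable.
Note the exception: Sb has a higher electron affinity than P, contrary to the simple trend — both are half-filled np³, but the pairing/repulsion penalty for the added electron shrinks as the p orbitals become larger and more diffuse down the group, and for Sb that outweighs the weaker nuclear attraction.
Note the exception: Si has a higher electron affinity than P, contrary to the simple trend — adding an electron to P's half-filled 3p³ is unfavourable, so Si (3p²) has the more exothermic EA.
For reference (kJ/mol): Si 134, P 72, Ca 2, Sb 103, Cs 46.
So from lowest to highest: Ca < Cs < P < Sb < Si.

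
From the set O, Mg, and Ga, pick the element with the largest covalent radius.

O is in period 2, group 16; Mg is in period 3, group 2; Ga is in period 4, group 13.
Across a period the added protons contract the valence shell; down a group each new principal shell makes the atom larger.
Here both period and group differ, so the two effects have to be weighed against each other.
Ga > O: both effects reinforce here, so Ga is clearly the larger of the two.
Mg > Ga: the two effects oppose for this pair; the across-period effect wins (139 vs 124 pm).
Tabulated atomic radius (pm): O 63, Mg 139, Ga 124.
The largest covalent radius among these belongs to Mg.

Mg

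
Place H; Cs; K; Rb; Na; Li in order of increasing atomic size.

H, Li, Na, K, Rb, Cs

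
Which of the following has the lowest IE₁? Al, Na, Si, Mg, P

Na is in period 3, group 1; Mg is in period 3, group 2; Al is in period 3, group 13; Si is in period 3, group 14; P is in period 3, group 15.
First ionization energy rises across a period (greater Z_eff holds electrons more tightly) and falls down a group (valence electrons are farther from the nucleus).
All lie in period 3; the across-period trend (first ionization energy increases left to right) applies, with the exception below.
Note the exception: Mg has a higher first ionization energy than Al, contrary to the simple trend — Al's single 3p electron is easier to remove than one from Mg's filled 3s².
For reference (kJ/mol): Na 496, Mg 738, Al 578, Si 786, P 1012.
The lowest IE₁ among these belongs to Na.

Na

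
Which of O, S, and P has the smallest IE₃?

P

After 2 electrons have been removed, what remains? O²⁺ still has 4 valence electrons; S²⁺ still has 4 valence electrons; P²⁺ still has 3 valence electrons.
All are still removing valence electrons, so compare the +2 ions as you would atoms: IE_3 generally rises across a period (higher Z_eff) and falls down a group (larger shell), subject to the usual subshell exceptions.
Valence configurations: O²⁺ [He]2s²2p², S²⁺ [Ne]3s²3p², P²⁺ [Ne]3s²3p¹.
Tabulated IE_3 (kJ/mol): O 5300, S 3357, P 2914.
Overall IE_3 order: P < S < O.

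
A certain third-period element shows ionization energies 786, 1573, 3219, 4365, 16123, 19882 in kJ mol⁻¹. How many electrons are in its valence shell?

4

Look for the largest jump between consecutive ionization energies: IE5/IE4 ≈ 3.7, far larger than any earlier ratio.
That jump marks the point where a core electron is being removed. So the atom has 4 valence electrons.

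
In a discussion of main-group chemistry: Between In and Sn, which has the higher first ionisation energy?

In is in period 5, group 13; Sn is in period 5, group 14.
Removing the outermost electron gets harder across a period and easier down a group.
All lie in period 5, so first ionization energy increases left to right.
So Sn has the higher first ionisation energy (Sn > In).

Sn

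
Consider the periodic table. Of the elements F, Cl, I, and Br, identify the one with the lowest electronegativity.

F is in period 2, group 17; Cl is in period 3, group 17; Br is in period 4, group 17; I is in period 5, group 17.
EN rises left→right (higher Z_eff, smaller atoms) and falls top→bottom (larger, more shielded atoms).
All are in group 17, so electronegativity increases up the group.
The lowest electronegativity among these belongs to I.

I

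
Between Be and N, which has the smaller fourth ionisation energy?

N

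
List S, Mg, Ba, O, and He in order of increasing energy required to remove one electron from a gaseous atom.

First ionization energy rises across a period (greater Z_eff holds electrons more tightly) and falls down a group (valence electrons are farther from the nucleus).
Here both period and group differ, so the two effects have to be weighed against each other.
Mg > Ba: they share group 2; the group trend gives Mg the larger value.
S > Mg: S lies to the right of Mg in period 3, so the across-period effect alone puts S higher.
O > S: O sits above S in group 16, so the down-group effect alone puts O higher.
He > O: relative to O, both the across-period and down-group shifts push He's first ionization energy up.
For reference (kJ/mol): He 2372, O 1314, Mg 738, S 1000, Ba 503.
So from lowest to highest: Ba < Mg < S < O < He.

Ba < Mg < S < O < He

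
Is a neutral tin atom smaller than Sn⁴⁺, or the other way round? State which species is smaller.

Forming Sn⁴⁺ removes 4 electrons from Sn. Fewer electrons for the same nuclear charge means less shielding and a higher Z_eff on the remaining electrons.
A cation is smaller than its parent atom: Sn⁴⁺ < Sn.

Sn⁴⁺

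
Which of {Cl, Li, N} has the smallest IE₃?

The third ionization energy removes an electron from the +2 ion. For each element: Cl²⁺ still has 5 valence electrons; Li²⁺ is already 1 electron into the core; N²⁺ still has 3 valence electrons.
Pulling an electron out of a noble-gas core costs far more than removing a remaining valence electron, so Li sits at the high end of IE_3.
Valence configurations: Cl²⁺ [Ne]3s²3p³, N²⁺ [He]2s²2p¹.
Approximate IE_3 values (kJ/mol): Cl 3822, Li 11815, N 4578.
Hence IE_3: Cl < N < Li.

Cl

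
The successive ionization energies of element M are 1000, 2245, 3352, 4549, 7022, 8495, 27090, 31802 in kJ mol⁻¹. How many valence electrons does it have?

6

Look for the largest jump between consecutive ionization energies: IE7/IE6 ≈ 3.2, far larger than any earlier ratio.
That jump marks the point where a core electron is being removed. So the atom has 6 valence electrons.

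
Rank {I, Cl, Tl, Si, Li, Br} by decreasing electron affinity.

Li is in period 2, group 1; Si is in period 3, group 14; Cl is in period 3, group 17; Br is in period 4, group 17; I is in period 5, group 17; Tl is in period 6, group 13.
Adding an electron releases more energy for atoms nearer the top right (short of the noble gases).
Here both period and group differ, so the two effects have to be weighed against each other.
Li > Tl: period and group pull opposite ways; the down-group shift dominates (60 vs 19 kJ/mol).
Si > Li: the two effects oppose for this pair; the across-period effect wins (134 vs 60 kJ/mol).
I > Si: the two effects oppose for this pair; the across-period effect wins (295 vs 134 kJ/mol).
Br > I: Br sits above I in group 17, so the down-group effect alone puts Br higher.
Cl > Br: Cl sits above Br in group 17, so the down-group effect alone puts Cl higher.
Tabulated electron affinity (kJ/mol): Li 60, Si 134, Cl 349, Br 325, I 295, Tl 19.
So from highest to lowest: Cl > Br > I > Si > Li > Tl.

Cl, Br, I, Si, Li, Tl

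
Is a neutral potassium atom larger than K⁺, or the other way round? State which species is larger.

K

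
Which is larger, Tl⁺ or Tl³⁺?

Tl⁺

Both ions have Z = 81 protons, but Tl³⁺ has lost more electrons, so its remaining electrons feel a larger effective nuclear charge per electron and are pulled in more tightly.
Higher positive charge → smaller ion, so Tl⁺ > Tl³⁺.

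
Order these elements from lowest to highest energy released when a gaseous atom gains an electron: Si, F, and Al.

F is in period 2, group 17; Al is in period 3, group 13; Si is in period 3, group 14.
EA tends to increase across a period and decrease down a group, though the pattern is less regular than for IE or radius.
Neither a single period nor a single group — weigh both effects.
Si > Al: both are in period 3; the period trend gives Si the larger value.
F > Si: both effects reinforce here, so F is clearly the higher of the two.
For reference (kJ/mol): F 328, Al 42, Si 134.
So from lowest to highest: Al < Si < F.

Al < Si < F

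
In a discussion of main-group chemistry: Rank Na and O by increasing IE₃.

The third ionization energy removes an electron from the +2 ion. For each element: Na²⁺ is already 1 electron into the core; O²⁺ still has 4 valence electrons.
Core electrons are held far more tightly than valence electrons, so Na tops the IE_3 order.
The numbers (kJ/mol): Na 6910, O 5300.
Overall IE_3 order: O < Na.

O, Na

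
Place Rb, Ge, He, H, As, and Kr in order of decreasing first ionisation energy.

He > Kr > H > As > Ge > Rb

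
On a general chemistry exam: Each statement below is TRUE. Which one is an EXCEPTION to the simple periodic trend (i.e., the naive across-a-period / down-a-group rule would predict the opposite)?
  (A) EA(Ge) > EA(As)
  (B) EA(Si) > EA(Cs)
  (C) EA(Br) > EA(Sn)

(A)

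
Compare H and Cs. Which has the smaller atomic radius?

H

H is in period 1, group 1; Cs is in period 6, group 1.
Atomic radius shrinks across a period as nuclear charge pulls the same shell inward, and grows down a group as new shells are added.
All are in group 1, so atomic radius increases down the group.
So H has the smaller atomic radius (H < Cs).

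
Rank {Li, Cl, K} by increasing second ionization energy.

Cl, K, Li

Consider each +1 ion: Li⁺ is the bare [He] core; Cl⁺ still has 6 valence electrons; K⁺ is the bare [Ar] core.
Core electrons are held far more tightly than valence electrons, so K and Li top the IE_2 order.
Approximate IE_2 values (kJ/mol): Li 7298, Cl 2298, K 3052.
Putting it together, IE_2: Cl < K < Li.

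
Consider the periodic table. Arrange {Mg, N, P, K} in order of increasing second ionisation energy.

Consider each +1 ion: Mg⁺ still has 1 valence electron; N⁺ still has 4 valence electrons; P⁺ still has 4 valence electrons; K⁺ is the bare [Ar] core.
Core electrons are held far more tightly than valence electrons, so K tops the IE_2 order.
Valence configurations: Mg⁺ [Ne]3s¹, N⁺ [He]2s²2p², P⁺ [Ne]3s²3p².
Tabulated IE_2 (kJ/mol): Mg 1451, N 2856, P 1907, K 3052.
So the second ionization energies run Mg < P < N < K.

Mg < P < N < K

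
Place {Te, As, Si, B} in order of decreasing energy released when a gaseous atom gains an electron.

Te > Si > As > B

B is in period 2, group 13; Si is in period 3, group 14; As is in period 4, group 15; Te is in period 5, group 16.
EA tends to increase across a period and decrease down a group, though the pattern is less regular than for IE or radius.
These sit on a diagonal, where the across-period and down-group effects partly cancel.
As > B: period and group pull opposite ways; the across-period shift dominates (78 vs 27 kJ/mol).
Si > As: the two effects oppose for this pair; the down-group effect wins (134 vs 78 kJ/mol).
Te > Si: the two effects oppose for this pair; the across-period effect wins (190 vs 134 kJ/mol).
Tabulated electron affinity (kJ/mol): B 27, Si 134, As 78, Te 190.
So from highest to lowest: Te > Si > As > B.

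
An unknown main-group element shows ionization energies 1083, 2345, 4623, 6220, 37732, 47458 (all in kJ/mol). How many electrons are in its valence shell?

Look for the largest jump between consecutive ionization energies: IE5/IE4 ≈ 6.1, far larger than any earlier ratio.
That jump marks the point where a core electron is being removed. So the atom has 4 valence electrons.

4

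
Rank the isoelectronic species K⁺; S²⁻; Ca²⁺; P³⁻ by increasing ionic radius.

All of these have 18 electrons, so size is governed by nuclear charge alone: the more protons, the stronger the pull on the same electron cloud, and the smaller the ion.
Nuclear charges: Ca²⁺ (Z=20), K⁺ (Z=19), S²⁻ (Z=16), P³⁻ (Z=15).
Smallest to largest: Ca²⁺ < K⁺ < S²⁻ < P³⁻.

Ca²⁺ < K⁺ < S²⁻ < P³⁻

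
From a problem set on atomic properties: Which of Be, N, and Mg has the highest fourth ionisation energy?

The fourth ionization energy removes an electron from the +3 ion. For each element: Be³⁺ is already 1 electron into the core; N³⁺ still has 2 valence electrons; Mg³⁺ is already 1 electron into the core.
Pulling an electron out of a noble-gas core costs far more than removing a remaining valence electron, so Mg and Be sit at the high end of IE_4.
The numbers (kJ/mol): Be 21007, N 7475, Mg 10543.
So the fourth ionization energies run N < Mg < Be.

Be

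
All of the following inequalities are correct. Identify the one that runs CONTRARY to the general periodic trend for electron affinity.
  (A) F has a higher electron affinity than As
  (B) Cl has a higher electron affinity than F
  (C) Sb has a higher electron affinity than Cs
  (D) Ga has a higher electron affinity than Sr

(B)

The general trend: electron affinity increases across a period and decreases down a group.
(A) F (period 2, group 17) vs As (period 4, group 15): the stated order agrees with the simple trend.
(B) Cl (period 3, group 17) vs F (period 2, group 17): the stated order contradicts the simple trend.
(C) Sb (period 5, group 15) vs Cs (period 6, group 1): the stated order agrees with the simple trend.
(D) Ga (period 4, group 13) vs Sr (period 5, group 2): the stated order agrees with the simple trend.
The exception is (B): F's small 2p subshell makes the incoming electron feel strong e⁻–e⁻ repulsion, so Cl actually releases more energy on gaining an electron.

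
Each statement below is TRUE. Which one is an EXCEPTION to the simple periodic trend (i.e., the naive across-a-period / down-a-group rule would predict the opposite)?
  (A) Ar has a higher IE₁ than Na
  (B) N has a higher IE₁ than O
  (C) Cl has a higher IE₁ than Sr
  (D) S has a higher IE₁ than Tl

The general trend: IE₁ increases across a period and decreases down a group.
(A) Ar (period 3, group 18) vs Na (period 3, group 1): the stated order agrees with the simple trend.
(B) N (period 2, group 15) vs O (period 2, group 16): the stated order contradicts the simple trend.
(C) Cl (period 3, group 17) vs Sr (period 5, group 2): the stated order agrees with the simple trend.
(D) S (period 3, group 16) vs Tl (period 6, group 13): the stated order agrees with the simple trend.
The exception is (B): pairing an electron in O's 2p⁴ costs repulsion energy, so O ionizes more easily than half-filled N (2p³).

(B)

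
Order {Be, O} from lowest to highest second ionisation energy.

Be < O

The second ionization energy removes an electron from the +1 ion. For each element: Be⁺ still has 1 valence electron; O⁺ still has 5 valence electrons.
All are still removing valence electrons, so compare the +1 ions as you would atoms: IE_2 generally rises across a period (higher Z_eff) and falls down a group (larger shell), subject to the usual subshell exceptions.
Valence configurations: Be⁺ [He]2s¹, O⁺ [He]2s²2p³.
Tabulated IE_2 (kJ/mol): Be 1757, O 3388.
Overall IE_2 order: Be < O.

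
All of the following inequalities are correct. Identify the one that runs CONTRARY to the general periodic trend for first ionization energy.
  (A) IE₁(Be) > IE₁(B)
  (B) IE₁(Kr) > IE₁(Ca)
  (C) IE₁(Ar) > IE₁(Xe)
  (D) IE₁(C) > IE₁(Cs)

The general trend: first ionization energy increases across a period and decreases down a group.
(A) Be (period 2, group 2) vs B (period 2, group 13): the stated order contradicts the simple trend.
(B) Kr (period 4, group 18) vs Ca (period 4, group 2): the stated order agrees with the simple trend.
(C) Ar (period 3, group 18) vs Xe (period 5, group 18): the stated order agrees with the simple trend.
(D) C (period 2, group 14) vs Cs (period 6, group 1): the stated order agrees with the simple trend.
The exception is (A): removing B's lone 2p electron is easier than breaking Be's filled 2s².

(A)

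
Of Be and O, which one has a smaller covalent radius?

O

Atomic radius shrinks across a period as nuclear charge pulls the same shell inward, and grows down a group as new shells are added.
All lie in period 2, so atomic radius increases right to left.
So O has the smaller covalent radius (O < Be).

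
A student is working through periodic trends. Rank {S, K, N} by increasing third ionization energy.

Consider each +2 ion: S²⁺ still has 4 valence electrons; K²⁺ is already 1 electron into the core; N²⁺ still has 3 valence electrons.
Usually core removal costs more than valence removal, but here the competition is close: a tightly held n=2 valence electron can cost more to remove than an n=3 core electron, so the actual values have to decide it.
Valence configurations: S²⁺ [Ne]3s²3p², N²⁺ [He]2s²2p¹.
Tabulated IE_3 (kJ/mol): S 3357, K 4420, N 4578.
Overall IE_3 order: S < K < N.

S < K < N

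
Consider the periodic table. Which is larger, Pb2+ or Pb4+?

Both ions have Z = 82 protons, but Pb4+ has lost more electrons, so its remaining electrons feel a larger effective nuclear charge per electron and are pulled in more tightly.
Higher positive charge → smaller ion, so Pb2+ > Pb4+.

Pb2+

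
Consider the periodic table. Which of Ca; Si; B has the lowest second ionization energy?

IE_2 is the cost of taking one more electron from the +1 cation: Ca⁺ still has 1 valence electron; Si⁺ still has 3 valence electrons; B⁺ still has 2 valence electrons.
All are still removing valence electrons, so compare the +1 ions as you would atoms: IE_2 generally rises across a period (higher Z_eff) and falls down a group (larger shell), subject to the usual subshell exceptions.
Valence configurations: Ca⁺ [Ar]4s¹, Si⁺ [Ne]3s²3p¹, B⁺ [He]2s².
The numbers (kJ/mol): Ca 1145, Si 1577, B 2427.
So the second ionization energies run Ca < Si < B.

Ca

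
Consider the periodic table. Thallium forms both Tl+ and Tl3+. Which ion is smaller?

Tl3+

Both ions have Z = 81 protons, but Tl3+ has lost more electrons, so its remaining electrons feel a larger effective nuclear charge per electron and are pulled in more tightly.
Higher positive charge → smaller ion, so Tl+ > Tl3+.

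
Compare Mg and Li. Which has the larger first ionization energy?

Li is in period 2, group 1; Mg is in period 3, group 2.
IE₁ increases left→right with effective nuclear charge and decreases top→bottom as the valence shell moves farther out.
A diagonal step moves right (one effect) and down (the opposite effect) at once.
Mg > Li: the two effects oppose for this pair; the across-period effect wins (738 vs 520 kJ/mol).
For reference (kJ/mol): Li 520, Mg 738.
So Mg has the larger first ionization energy (Mg > Li).

Mg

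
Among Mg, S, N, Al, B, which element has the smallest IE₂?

Consider each +1 ion: Mg⁺ still has 1 valence electron; S⁺ still has 5 valence electrons; N⁺ still has 4 valence electrons; Al⁺ still has 2 valence electrons; B⁺ still has 2 valence electrons.
All are still removing valence electrons, so compare the +1 ions as you would atoms: IE_2 generally rises across a period (higher Z_eff) and falls down a group (larger shell), subject to the usual subshell exceptions.
Valence configurations: Mg⁺ [Ne]3s¹, S⁺ [Ne]3s²3p³, N⁺ [He]2s²2p², Al⁺ [Ne]3s², B⁺ [He]2s².
Approximate IE_2 values (kJ/mol): Mg 1451, S 2252, N 2856, Al 1817, B 2427.
So the second ionization energies run Mg < Al < S < B < N.

Mg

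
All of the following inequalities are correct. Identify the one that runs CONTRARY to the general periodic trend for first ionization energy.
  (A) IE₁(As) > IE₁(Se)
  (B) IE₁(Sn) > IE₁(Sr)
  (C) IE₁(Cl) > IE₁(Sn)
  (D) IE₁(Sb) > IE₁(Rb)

The general trend: first ionization energy increases across a period and decreases down a group.
(A) As (period 4, group 15) vs Se (period 4, group 16): the stated order contradicts the simple trend.
(B) Sn (period 5, group 14) vs Sr (period 5, group 2): the stated order agrees with the simple trend.
(C) Cl (period 3, group 17) vs Sn (period 5, group 14): the stated order agrees with the simple trend.
(D) Sb (period 5, group 15) vs Rb (period 5, group 1): the stated order agrees with the simple trend.
The exception is (A): Se (4p⁴) ionizes more easily than half-filled As (4p³).

(A)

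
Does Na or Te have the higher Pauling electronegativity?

Na is in period 3, group 1; Te is in period 5, group 16.
Smaller atoms with higher effective nuclear charge are more electronegative.
These span different periods and groups, so the two trends combine.
Te > Na: period and group pull opposite ways; the across-period shift dominates (2.10 vs 0.93).
For reference (Pauling): Na 0.93, Te 2.10.
So Te has the higher Pauling electronegativity (Te > Na).

Te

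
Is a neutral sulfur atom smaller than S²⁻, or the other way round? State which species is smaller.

S

Forming S²⁻ adds 2 electrons to S. More electron–electron repulsion in the same shell, with unchanged nuclear charge, lets the cloud expand.
An anion is larger than its parent atom: S²⁻ > S.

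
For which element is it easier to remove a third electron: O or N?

N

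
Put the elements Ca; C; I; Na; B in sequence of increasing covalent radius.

B is in period 2, group 13; C is in period 2, group 14; Na is in period 3, group 1; Ca is in period 4, group 2; I is in period 5, group 17.
Radius decreases left→right (rising Z_eff, same n) and increases top→bottom (higher n).
Here both period and group differ, so the two effects have to be weighed against each other.
B > C: both are in period 2; the period trend gives B the larger value.
I > B: the two effects oppose for this pair; the down-group effect wins (133 vs 85 pm).
Na > I: period and group pull opposite ways; the across-period shift dominates (155 vs 133 pm).
Ca > Na: period and group pull opposite ways; the down-group shift dominates (171 vs 155 pm).
Approximate values (pm): B 85, C 75, Na 155, Ca 171, I 133.
So from smallest to largest: C < B < I < Na < Ca.

C, B, I, Na, Ca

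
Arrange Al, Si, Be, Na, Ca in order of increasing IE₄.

Si < Ca < Na < Al < Be

After 3 electrons have been removed, what remains? Al³⁺ is the bare [Ne] core; Si³⁺ still has 1 valence electron; Be³⁺ is already 1 electron into the core; Na³⁺ is already 2 electrons into the core; Ca³⁺ is already 1 electron into the core.
Breaking into a closed-shell core is much more expensive than removing a leftover valence electron — Ca, Na, Al and Be have the largest IE_4 here.
Approximate IE_4 values (kJ/mol): Al 11577, Si 4356, Be 21007, Na 9543, Ca 6491.
So the fourth ionization energies run Si < Ca < Na < Al < Be.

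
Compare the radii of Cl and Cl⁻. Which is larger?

Cl⁻

Forming Cl⁻ adds 1 electron to Cl. More electron–electron repulsion in the same shell, with unchanged nuclear charge, lets the cloud expand.
An anion is larger than its parent atom: Cl⁻ > Cl.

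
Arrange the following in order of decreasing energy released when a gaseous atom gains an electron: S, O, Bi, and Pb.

S, O, Bi, Pb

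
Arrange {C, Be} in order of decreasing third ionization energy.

IE_3 is the cost of taking one more electron from the +2 cation: C²⁺ still has 2 valence electrons; Be²⁺ is the bare [He] core.
Core electrons are held far more tightly than valence electrons, so Be tops the IE_3 order.
The numbers (kJ/mol): C 4620, Be 14849.
Hence IE_3: C < Be.

Be > C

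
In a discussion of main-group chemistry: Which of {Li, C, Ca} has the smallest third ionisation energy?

C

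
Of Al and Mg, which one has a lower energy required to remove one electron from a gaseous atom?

First ionization energy rises across a period (greater Z_eff holds electrons more tightly) and falls down a group (valence electrons are farther from the nucleus).
All lie in period 3; the across-period trend (first ionization energy increases left to right) applies, with the exception below.
Note the exception: Mg has a higher first ionization energy than Al, contrary to the simple trend — Al's single 3p electron is easier to remove than one from Mg's filled 3s².
Tabulated first ionization energy (kJ/mol): Mg 738, Al 578.
So Al has the lower energy required to remove one electron from a gaseous atom (Al < Mg).

Al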